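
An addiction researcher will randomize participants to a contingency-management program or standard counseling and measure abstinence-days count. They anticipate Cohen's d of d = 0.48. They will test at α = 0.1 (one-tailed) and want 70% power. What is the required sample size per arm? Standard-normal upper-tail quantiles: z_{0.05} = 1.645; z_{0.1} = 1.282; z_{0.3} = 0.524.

For two independent groups with equal n: n = 2·((z_{α} + z_β) / d)².
z_{α} + z_β = 1.282 + 0.524 = 1.806.
n = 2 × (1.806 / 0.48)² = 2 × 3.763² = 2 × 14.16 = 28.3.
Round up to the next whole participant.

n = 29 per group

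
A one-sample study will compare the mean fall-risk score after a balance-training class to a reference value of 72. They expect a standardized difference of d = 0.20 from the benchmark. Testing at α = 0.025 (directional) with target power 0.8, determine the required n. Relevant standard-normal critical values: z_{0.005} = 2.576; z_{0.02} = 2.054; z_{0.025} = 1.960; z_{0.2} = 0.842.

n = 197

For a one-sample test: n = ((z_{α} + z_β) / d)².
z_{α} + z_β = 1.960 + 0.842 = 2.802.
n = (2.802 / 0.20)² = 14.010² = 196.28.
Round up.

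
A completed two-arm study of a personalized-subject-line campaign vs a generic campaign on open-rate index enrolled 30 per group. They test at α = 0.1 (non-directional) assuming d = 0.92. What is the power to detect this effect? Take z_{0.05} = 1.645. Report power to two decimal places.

power ≈ 0.97

For two equal groups, power = Φ(d·√(n/2) − z_{α/2}).
d·√(n/2) = 0.92 × √(30/2) = 0.92 × 3.873 = 3.563.
z_β = 3.563 − 1.645 = 1.918.
Power = Φ(1.918) = 0.972.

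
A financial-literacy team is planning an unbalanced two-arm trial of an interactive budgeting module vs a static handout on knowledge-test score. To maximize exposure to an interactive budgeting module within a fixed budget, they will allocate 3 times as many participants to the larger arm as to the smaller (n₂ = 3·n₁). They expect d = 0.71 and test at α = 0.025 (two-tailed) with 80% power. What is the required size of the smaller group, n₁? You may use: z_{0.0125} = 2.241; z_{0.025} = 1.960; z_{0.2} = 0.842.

n₁ = 26

With allocation ratio k = n₂/n₁ = 3, Var(x̄₁−x̄₂) = σ²(1/n₁ + 1/(k·n₁)) = σ²·(k+1)/(k·n₁).
So n₁ = (1 + 1/k)·((z_{α/2} + z_β)/d)² = 1.333 × (3.083/0.71)².
n₁ = 1.333 × 18.86 = 25.1.
Round up: n₁ = 26, giving n₂ = 3 × 26 = 78.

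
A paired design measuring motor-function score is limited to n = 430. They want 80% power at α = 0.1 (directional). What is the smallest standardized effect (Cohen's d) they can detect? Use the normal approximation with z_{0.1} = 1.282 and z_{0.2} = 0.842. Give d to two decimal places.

d_min ≈ 0.10

For a single sample (or paired design) of n = 430: d_min = (z_{α} + z_β)/√n.
z-sum = 1.282 + 0.842 = 2.124.
d_min = 2.124 / √430 = 2.124 / 20.736 = 0.102.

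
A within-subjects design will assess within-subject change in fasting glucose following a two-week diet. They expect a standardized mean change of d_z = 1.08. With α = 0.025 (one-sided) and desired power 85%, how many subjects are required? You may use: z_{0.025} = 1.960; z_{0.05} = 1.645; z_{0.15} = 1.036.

For a paired (one-sample on differences) test: n = ((z_{α} + z_β) / d)².
z_{α} + z_β = 1.960 + 1.036 = 2.996.
n = (2.996 / 1.08)² = 2.774² = 7.70.
Round up.

n = 8 pairs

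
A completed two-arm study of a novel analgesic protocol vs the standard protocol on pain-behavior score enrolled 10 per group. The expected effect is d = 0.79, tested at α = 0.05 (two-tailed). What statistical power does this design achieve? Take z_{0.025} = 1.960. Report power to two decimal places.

For two equal groups, power = Φ(d·√(n/2) − z_{α/2}).
d·√(n/2) = 0.79 × √(10/2) = 0.79 × 2.236 = 1.766.
z_β = 1.766 − 1.960 = -0.194.
Power = Φ(-0.194) = 0.423.

power ≈ 0.42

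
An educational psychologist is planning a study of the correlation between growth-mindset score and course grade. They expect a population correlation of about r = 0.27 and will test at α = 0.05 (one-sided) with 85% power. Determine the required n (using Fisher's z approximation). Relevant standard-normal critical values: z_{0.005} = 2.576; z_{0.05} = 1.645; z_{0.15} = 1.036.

n = 97

Fisher's z: C = ½·ln((1+r)/(1−r)) = ½·ln(1.7397) = 0.2769.
n = ((z_{α} + z_β)/C)² + 3.
(1.645 + 1.036) / 0.2769 = 2.681 / 0.2769 = 9.682.
n = 9.682² + 3 = 93.74 + 3 = 96.7.
Round up.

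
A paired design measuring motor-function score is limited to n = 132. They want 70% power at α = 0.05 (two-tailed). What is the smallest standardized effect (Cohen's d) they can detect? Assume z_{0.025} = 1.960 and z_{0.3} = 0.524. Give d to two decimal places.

d_min ≈ 0.22

For a single sample (or paired design) of n = 132: d_min = (z_{α/2} + z_β)/√n.
z-sum = 1.960 + 0.524 = 2.484.
d_min = 2.484 / √132 = 2.484 / 11.489 = 0.216.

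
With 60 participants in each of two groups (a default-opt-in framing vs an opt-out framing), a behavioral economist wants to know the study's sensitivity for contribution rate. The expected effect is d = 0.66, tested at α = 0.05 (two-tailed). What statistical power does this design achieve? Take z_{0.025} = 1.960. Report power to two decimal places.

For two equal groups, power = Φ(d·√(n/2) − z_{α/2}).
d·√(n/2) = 0.66 × √(60/2) = 0.66 × 5.477 = 3.615.
z_β = 3.615 − 1.960 = 1.655.
Power = Φ(1.655) = 0.951.

power ≈ 0.95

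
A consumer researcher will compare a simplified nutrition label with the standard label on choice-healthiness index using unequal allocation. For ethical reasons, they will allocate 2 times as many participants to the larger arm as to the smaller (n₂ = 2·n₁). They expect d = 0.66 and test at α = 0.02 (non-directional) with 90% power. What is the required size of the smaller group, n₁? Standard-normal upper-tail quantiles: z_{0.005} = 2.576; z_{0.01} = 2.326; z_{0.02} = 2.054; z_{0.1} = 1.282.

With allocation ratio k = n₂/n₁ = 2, Var(x̄₁−x̄₂) = σ²(1/n₁ + 1/(k·n₁)) = σ²·(k+1)/(k·n₁).
So n₁ = (1 + 1/k)·((z_{α/2} + z_β)/d)² = 1.500 × (3.608/0.66)².
n₁ = 1.500 × 29.88 = 44.8.
Round up: n₁ = 45, giving n₂ = 2 × 45 = 90.

n₁ = 45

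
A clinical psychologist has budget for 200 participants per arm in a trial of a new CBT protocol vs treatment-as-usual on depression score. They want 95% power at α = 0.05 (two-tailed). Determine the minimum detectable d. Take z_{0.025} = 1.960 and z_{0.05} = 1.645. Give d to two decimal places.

For two independent groups of n = 200 each: d_min = (z_{α/2} + z_β)·√(2/n).
z-sum = 1.960 + 1.645 = 3.605.
d_min = 3.605 × √(2/200) = 3.605 × 0.1000 = 0.361.

d_min ≈ 0.36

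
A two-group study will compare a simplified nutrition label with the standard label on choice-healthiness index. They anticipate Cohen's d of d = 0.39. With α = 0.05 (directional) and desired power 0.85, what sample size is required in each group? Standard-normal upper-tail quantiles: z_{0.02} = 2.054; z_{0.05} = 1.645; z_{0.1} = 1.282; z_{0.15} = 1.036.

For two independent groups with equal n: n = 2·((z_{α} + z_β) / d)².
z_{α} + z_β = 1.645 + 1.036 = 2.681.
n = 2 × (2.681 / 0.39)² = 2 × 6.874² = 2 × 47.26 = 94.5.
Round up to the next whole participant.

n = 95 per group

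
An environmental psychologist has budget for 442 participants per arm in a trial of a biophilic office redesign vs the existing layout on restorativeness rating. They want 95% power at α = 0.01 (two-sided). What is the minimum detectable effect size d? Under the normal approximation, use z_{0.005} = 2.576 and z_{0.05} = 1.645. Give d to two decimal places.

d_min ≈ 0.28

For two independent groups of n = 442 each: d_min = (z_{α/2} + z_β)·√(2/n).
z-sum = 2.576 + 1.645 = 4.221.
d_min = 4.221 × √(2/442) = 4.221 × 0.0673 = 0.284.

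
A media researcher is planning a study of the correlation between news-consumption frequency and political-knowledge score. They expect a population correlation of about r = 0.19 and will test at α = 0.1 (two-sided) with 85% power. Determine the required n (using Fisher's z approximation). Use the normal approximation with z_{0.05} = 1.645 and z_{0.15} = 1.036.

n = 198

Fisher's z: C = ½·ln((1+r)/(1−r)) = ½·ln(1.4691) = 0.1923.
n = ((z_{α/2} + z_β)/C)² + 3.
(1.645 + 1.036) / 0.1923 = 2.681 / 0.1923 = 13.942.
n = 13.942² + 3 = 194.37 + 3 = 197.4.
Round up.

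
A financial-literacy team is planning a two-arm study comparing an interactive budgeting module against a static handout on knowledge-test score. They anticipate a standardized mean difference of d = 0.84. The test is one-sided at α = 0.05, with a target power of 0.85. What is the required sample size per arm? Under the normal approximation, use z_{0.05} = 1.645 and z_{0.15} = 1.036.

n = 21 per group

For two independent groups with equal n: n = 2·((z_{α} + z_β) / d)².
z_{α} + z_β = 1.645 + 1.036 = 2.681.
n = 2 × (2.681 / 0.84)² = 2 × 3.192² = 2 × 10.19 = 20.4.
Round up to the next whole participant.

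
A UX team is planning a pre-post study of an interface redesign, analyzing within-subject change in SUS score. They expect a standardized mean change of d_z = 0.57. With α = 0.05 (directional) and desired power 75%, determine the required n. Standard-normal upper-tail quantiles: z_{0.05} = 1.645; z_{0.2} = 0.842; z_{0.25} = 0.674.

n = 17 pairs

For a paired (one-sample on differences) test: n = ((z_{α} + z_β) / d)².
z_{α} + z_β = 1.645 + 0.674 = 2.319.
n = (2.319 / 0.57)² = 4.068² = 16.55.
Round up.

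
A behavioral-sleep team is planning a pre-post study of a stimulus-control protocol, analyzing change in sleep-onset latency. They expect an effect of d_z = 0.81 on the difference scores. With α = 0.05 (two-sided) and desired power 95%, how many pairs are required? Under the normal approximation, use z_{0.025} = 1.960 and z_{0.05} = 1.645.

For a paired (one-sample on differences) test: n = ((z_{α/2} + z_β) / d)².
z_{α/2} + z_β = 1.960 + 1.645 = 3.605.
n = (3.605 / 0.81)² = 4.451² = 19.81.
Round up.

n = 20 pairs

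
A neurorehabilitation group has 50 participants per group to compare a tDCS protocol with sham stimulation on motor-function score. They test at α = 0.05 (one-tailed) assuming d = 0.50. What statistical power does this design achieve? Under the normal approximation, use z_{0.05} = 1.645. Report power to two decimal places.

power ≈ 0.80

For two equal groups, power = Φ(d·√(n/2) − z_{α}).
d·√(n/2) = 0.50 × √(50/2) = 0.50 × 5.000 = 2.500.
z_β = 2.500 − 1.645 = 0.855.
Power = Φ(0.855) = 0.804.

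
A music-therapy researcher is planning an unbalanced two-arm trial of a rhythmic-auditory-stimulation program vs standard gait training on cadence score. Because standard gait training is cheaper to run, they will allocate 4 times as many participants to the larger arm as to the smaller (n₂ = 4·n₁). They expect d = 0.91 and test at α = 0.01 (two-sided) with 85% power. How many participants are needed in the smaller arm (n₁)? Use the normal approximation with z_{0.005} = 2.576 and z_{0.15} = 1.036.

With allocation ratio k = n₂/n₁ = 4, Var(x̄₁−x̄₂) = σ²(1/n₁ + 1/(k·n₁)) = σ²·(k+1)/(k·n₁).
So n₁ = (1 + 1/k)·((z_{α/2} + z_β)/d)² = 1.250 × (3.612/0.91)².
n₁ = 1.250 × 15.75 = 19.7.
Round up: n₁ = 20, giving n₂ = 4 × 20 = 80.

n₁ = 20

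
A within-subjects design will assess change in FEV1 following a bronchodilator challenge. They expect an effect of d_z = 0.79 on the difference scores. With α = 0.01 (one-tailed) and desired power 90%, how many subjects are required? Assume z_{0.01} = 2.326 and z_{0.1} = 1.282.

For a paired (one-sample on differences) test: n = ((z_{α} + z_β) / d)².
z_{α} + z_β = 2.326 + 1.282 = 3.608.
n = (3.608 / 0.79)² = 4.567² = 20.86.
Round up.

n = 21 pairs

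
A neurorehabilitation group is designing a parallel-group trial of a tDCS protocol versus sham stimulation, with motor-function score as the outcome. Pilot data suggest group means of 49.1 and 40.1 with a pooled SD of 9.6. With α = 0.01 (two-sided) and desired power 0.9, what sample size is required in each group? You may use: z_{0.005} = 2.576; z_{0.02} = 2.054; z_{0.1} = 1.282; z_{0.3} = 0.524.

Cohen's d = |M₁ − M₂| / SD_pooled = |49.1 − 40.1| / 9.6 = 9.0 / 9.6 = 0.938.
For two independent groups with equal n: n = 2·((z_{α/2} + z_β) / d)².
z_{α/2} + z_β = 2.576 + 1.282 = 3.858.
n = 2 × (3.858 / 0.938)² = 2 × 4.113² = 2 × 16.92 = 33.8.
Round up to the next whole participant.

n = 34 per group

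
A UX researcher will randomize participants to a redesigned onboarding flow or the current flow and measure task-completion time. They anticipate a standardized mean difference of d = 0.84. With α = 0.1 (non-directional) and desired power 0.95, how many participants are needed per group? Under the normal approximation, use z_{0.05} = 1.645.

n = 31 per group

For two independent groups with equal n: n = 2·((z_{α/2} + z_β) / d)².
z_{α/2} + z_β = 1.645 + 1.645 = 3.290.
n = 2 × (3.290 / 0.84)² = 2 × 3.917² = 2 × 15.34 = 30.7.
Round up to the next whole participant.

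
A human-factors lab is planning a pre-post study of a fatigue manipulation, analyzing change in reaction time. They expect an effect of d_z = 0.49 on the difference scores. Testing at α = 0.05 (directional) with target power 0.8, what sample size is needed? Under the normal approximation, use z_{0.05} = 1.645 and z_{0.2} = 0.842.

For a paired (one-sample on differences) test: n = ((z_{α} + z_β) / d)².
z_{α} + z_β = 1.645 + 0.842 = 2.487.
n = (2.487 / 0.49)² = 5.076² = 25.76.
Round up.

n = 26 pairs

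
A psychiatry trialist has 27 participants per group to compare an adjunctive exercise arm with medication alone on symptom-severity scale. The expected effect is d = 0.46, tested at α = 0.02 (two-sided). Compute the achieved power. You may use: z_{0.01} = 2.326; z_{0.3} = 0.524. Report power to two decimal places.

power ≈ 0.26

For two equal groups, power = Φ(d·√(n/2) − z_{α/2}).
d·√(n/2) = 0.46 × √(27/2) = 0.46 × 3.674 = 1.690.
z_β = 1.690 − 2.326 = -0.636.
Power = Φ(-0.636) = 0.262.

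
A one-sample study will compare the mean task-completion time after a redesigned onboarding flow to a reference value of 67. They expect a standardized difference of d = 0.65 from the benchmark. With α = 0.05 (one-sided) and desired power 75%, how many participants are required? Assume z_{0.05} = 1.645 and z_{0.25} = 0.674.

n = 13

For a one-sample test: n = ((z_{α} + z_β) / d)².
z_{α} + z_β = 1.645 + 0.674 = 2.319.
n = (2.319 / 0.65)² = 3.568² = 12.73.
Round up.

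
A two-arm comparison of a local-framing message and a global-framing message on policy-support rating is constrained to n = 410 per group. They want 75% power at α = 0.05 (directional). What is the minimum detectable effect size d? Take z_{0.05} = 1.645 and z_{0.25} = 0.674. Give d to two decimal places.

For two independent groups of n = 410 each: d_min = (z_{α} + z_β)·√(2/n).
z-sum = 1.645 + 0.674 = 2.319.
d_min = 2.319 × √(2/410) = 2.319 × 0.0698 = 0.162.

d_min ≈ 0.16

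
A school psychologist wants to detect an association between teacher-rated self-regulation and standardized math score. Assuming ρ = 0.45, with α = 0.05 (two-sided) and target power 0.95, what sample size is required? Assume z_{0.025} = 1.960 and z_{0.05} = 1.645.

n = 59

Fisher's z: C = ½·ln((1+r)/(1−r)) = ½·ln(2.6364) = 0.4847.
n = ((z_{α/2} + z_β)/C)² + 3.
(1.960 + 1.645) / 0.4847 = 3.605 / 0.4847 = 7.438.
n = 7.438² + 3 = 55.32 + 3 = 58.3.
Round up.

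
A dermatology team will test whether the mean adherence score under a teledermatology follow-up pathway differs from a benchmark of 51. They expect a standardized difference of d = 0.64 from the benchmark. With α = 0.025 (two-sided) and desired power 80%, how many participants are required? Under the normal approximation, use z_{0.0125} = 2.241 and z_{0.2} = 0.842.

n = 24

For a one-sample test: n = ((z_{α/2} + z_β) / d)².
z_{α/2} + z_β = 2.241 + 0.842 = 3.083.
n = (3.083 / 0.64)² = 4.817² = 23.21.
Round up.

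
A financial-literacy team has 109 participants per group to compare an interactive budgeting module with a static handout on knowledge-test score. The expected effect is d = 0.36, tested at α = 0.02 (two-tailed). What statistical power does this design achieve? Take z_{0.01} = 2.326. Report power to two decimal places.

power ≈ 0.63

For two equal groups, power = Φ(d·√(n/2) − z_{α/2}).
d·√(n/2) = 0.36 × √(109/2) = 0.36 × 7.382 = 2.658.
z_β = 2.658 − 2.326 = 0.332.
Power = Φ(0.332) = 0.630.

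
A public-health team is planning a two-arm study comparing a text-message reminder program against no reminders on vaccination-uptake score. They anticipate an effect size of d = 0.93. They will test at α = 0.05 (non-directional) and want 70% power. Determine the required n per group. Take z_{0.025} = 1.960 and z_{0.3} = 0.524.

n = 15 per group

For two independent groups with equal n: n = 2·((z_{α/2} + z_β) / d)².
z_{α/2} + z_β = 1.960 + 0.524 = 2.484.
n = 2 × (2.484 / 0.93)² = 2 × 2.671² = 2 × 7.13 = 14.3.
Round up to the next whole participant.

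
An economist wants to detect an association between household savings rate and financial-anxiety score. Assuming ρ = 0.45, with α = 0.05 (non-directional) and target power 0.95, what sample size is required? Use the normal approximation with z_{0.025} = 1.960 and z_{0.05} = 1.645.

Fisher's z: C = ½·ln((1+r)/(1−r)) = ½·ln(2.6364) = 0.4847.
n = ((z_{α/2} + z_β)/C)² + 3.
(1.960 + 1.645) / 0.4847 = 3.605 / 0.4847 = 7.438.
n = 7.438² + 3 = 55.32 + 3 = 58.3.
Round up.

n = 59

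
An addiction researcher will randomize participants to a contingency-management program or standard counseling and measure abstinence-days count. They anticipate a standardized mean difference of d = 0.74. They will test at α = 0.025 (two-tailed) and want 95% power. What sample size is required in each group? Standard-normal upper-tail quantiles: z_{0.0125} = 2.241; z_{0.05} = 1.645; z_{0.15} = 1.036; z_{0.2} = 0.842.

n = 56 per group

For two independent groups with equal n: n = 2·((z_{α/2} + z_β) / d)².
z_{α/2} + z_β = 2.241 + 1.645 = 3.886.
n = 2 × (3.886 / 0.74)² = 2 × 5.251² = 2 × 27.58 = 55.2.
Round up to the next whole participant.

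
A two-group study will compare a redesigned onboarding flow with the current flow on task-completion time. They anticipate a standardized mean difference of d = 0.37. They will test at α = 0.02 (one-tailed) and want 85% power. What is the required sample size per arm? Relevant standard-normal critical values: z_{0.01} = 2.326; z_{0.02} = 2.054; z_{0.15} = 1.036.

n = 140 per group

For two independent groups with equal n: n = 2·((z_{α} + z_β) / d)².
z_{α} + z_β = 2.054 + 1.036 = 3.090.
n = 2 × (3.090 / 0.37)² = 2 × 8.351² = 2 × 69.75 = 139.5.
Round up to the next whole participant.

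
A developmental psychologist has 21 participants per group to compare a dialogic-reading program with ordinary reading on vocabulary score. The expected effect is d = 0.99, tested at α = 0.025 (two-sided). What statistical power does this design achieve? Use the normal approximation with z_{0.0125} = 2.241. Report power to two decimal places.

power ≈ 0.83

For two equal groups, power = Φ(d·√(n/2) − z_{α/2}).
d·√(n/2) = 0.99 × √(21/2) = 0.99 × 3.240 = 3.208.
z_β = 3.208 − 2.241 = 0.967.
Power = Φ(0.967) = 0.833.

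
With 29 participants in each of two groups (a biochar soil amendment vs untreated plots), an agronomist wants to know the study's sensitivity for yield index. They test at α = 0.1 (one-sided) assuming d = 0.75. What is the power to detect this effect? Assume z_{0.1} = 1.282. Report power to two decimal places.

power ≈ 0.94

For two equal groups, power = Φ(d·√(n/2) − z_{α}).
d·√(n/2) = 0.75 × √(29/2) = 0.75 × 3.808 = 2.856.
z_β = 2.856 − 1.282 = 1.574.
Power = Φ(1.574) = 0.942.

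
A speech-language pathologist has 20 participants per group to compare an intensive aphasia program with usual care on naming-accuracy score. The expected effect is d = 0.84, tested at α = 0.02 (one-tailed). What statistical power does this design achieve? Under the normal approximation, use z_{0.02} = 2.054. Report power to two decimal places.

For two equal groups, power = Φ(d·√(n/2) − z_{α}).
d·√(n/2) = 0.84 × √(20/2) = 0.84 × 3.162 = 2.656.
z_β = 2.656 − 2.054 = 0.602.
Power = Φ(0.602) = 0.727.

power ≈ 0.73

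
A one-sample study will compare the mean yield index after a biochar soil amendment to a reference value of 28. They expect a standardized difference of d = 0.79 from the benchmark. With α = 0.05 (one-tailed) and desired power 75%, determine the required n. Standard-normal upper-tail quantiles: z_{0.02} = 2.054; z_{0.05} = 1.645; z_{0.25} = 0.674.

n = 9

For a one-sample test: n = ((z_{α} + z_β) / d)².
z_{α} + z_β = 1.645 + 0.674 = 2.319.
n = (2.319 / 0.79)² = 2.935² = 8.62.
Round up.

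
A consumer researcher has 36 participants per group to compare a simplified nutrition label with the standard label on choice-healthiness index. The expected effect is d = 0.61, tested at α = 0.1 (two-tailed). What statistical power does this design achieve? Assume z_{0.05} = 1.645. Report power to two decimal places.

For two equal groups, power = Φ(d·√(n/2) − z_{α/2}).
d·√(n/2) = 0.61 × √(36/2) = 0.61 × 4.243 = 2.588.
z_β = 2.588 − 1.645 = 0.943.
Power = Φ(0.943) = 0.827.

power ≈ 0.83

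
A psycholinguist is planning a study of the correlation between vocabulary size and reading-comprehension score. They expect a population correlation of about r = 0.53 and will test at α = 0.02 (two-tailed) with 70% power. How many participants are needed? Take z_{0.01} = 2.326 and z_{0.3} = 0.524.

n = 27

Fisher's z: C = ½·ln((1+r)/(1−r)) = ½·ln(3.2553) = 0.5901.
n = ((z_{α/2} + z_β)/C)² + 3.
(2.326 + 0.524) / 0.5901 = 2.850 / 0.5901 = 4.830.
n = 4.830² + 3 = 23.33 + 3 = 26.3.
Round up.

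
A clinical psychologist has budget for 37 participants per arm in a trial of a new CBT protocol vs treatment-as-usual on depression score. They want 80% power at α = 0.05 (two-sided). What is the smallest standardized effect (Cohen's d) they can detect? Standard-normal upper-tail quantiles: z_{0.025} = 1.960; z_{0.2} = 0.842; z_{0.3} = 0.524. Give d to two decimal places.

d_min ≈ 0.65

For two independent groups of n = 37 each: d_min = (z_{α/2} + z_β)·√(2/n).
z-sum = 1.960 + 0.842 = 2.802.
d_min = 2.802 × √(2/37) = 2.802 × 0.2325 = 0.651.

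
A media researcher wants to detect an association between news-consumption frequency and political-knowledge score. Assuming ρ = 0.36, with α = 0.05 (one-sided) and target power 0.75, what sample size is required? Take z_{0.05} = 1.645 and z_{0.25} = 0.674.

n = 41

Fisher's z: C = ½·ln((1+r)/(1−r)) = ½·ln(2.1250) = 0.3769.
n = ((z_{α} + z_β)/C)² + 3.
(1.645 + 0.674) / 0.3769 = 2.319 / 0.3769 = 6.153.
n = 6.153² + 3 = 37.86 + 3 = 40.9.
Round up.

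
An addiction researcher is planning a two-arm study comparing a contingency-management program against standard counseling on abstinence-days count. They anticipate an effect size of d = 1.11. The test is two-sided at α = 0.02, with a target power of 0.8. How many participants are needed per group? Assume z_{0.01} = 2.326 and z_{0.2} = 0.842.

For two independent groups with equal n: n = 2·((z_{α/2} + z_β) / d)².
z_{α/2} + z_β = 2.326 + 0.842 = 3.168.
n = 2 × (3.168 / 1.11)² = 2 × 2.854² = 2 × 8.15 = 16.3.
Round up to the next whole participant.

n = 17 per group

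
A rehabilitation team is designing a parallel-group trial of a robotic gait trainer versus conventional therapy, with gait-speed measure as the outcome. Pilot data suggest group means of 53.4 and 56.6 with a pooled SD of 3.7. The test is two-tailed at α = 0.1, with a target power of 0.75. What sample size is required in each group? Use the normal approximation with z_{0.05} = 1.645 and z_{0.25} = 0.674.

Cohen's d = |M₁ − M₂| / SD_pooled = |53.4 − 56.6| / 3.7 = 3.2 / 3.7 = 0.865.
For two independent groups with equal n: n = 2·((z_{α/2} + z_β) / d)².
z_{α/2} + z_β = 1.645 + 0.674 = 2.319.
n = 2 × (2.319 / 0.865)² = 2 × 2.681² = 2 × 7.19 = 14.4.
Round up to the next whole participant.

n = 15 per group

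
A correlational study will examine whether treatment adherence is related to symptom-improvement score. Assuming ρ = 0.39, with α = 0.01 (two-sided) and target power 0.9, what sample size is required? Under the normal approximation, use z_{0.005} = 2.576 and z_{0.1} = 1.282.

Fisher's z: C = ½·ln((1+r)/(1−r)) = ½·ln(2.2787) = 0.4118.
n = ((z_{α/2} + z_β)/C)² + 3.
(2.576 + 1.282) / 0.4118 = 3.858 / 0.4118 = 9.369.
n = 9.369² + 3 = 87.77 + 3 = 90.8.
Round up.

n = 91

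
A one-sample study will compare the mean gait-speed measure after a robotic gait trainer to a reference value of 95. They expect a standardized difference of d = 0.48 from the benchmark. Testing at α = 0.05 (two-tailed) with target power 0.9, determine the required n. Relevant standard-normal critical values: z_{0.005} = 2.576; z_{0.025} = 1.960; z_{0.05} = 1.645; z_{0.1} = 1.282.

For a one-sample test: n = ((z_{α/2} + z_β) / d)².
z_{α/2} + z_β = 1.960 + 1.282 = 3.242.
n = (3.242 / 0.48)² = 6.754² = 45.62.
Round up.

n = 46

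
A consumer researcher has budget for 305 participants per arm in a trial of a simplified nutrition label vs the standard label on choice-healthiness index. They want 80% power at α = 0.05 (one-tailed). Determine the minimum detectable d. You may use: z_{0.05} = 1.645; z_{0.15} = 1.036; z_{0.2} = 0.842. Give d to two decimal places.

For two independent groups of n = 305 each: d_min = (z_{α} + z_β)·√(2/n).
z-sum = 1.645 + 0.842 = 2.487.
d_min = 2.487 × √(2/305) = 2.487 × 0.0810 = 0.201.

d_min ≈ 0.20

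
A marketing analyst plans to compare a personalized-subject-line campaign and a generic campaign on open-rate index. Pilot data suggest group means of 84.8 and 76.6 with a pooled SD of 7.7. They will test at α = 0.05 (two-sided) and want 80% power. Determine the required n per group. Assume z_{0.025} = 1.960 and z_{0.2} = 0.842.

n = 14 per group

Cohen's d = |M₁ − M₂| / SD_pooled = |84.8 − 76.6| / 7.7 = 8.2 / 7.7 = 1.065.
For two independent groups with equal n: n = 2·((z_{α/2} + z_β) / d)².
z_{α/2} + z_β = 1.960 + 0.842 = 2.802.
n = 2 × (2.802 / 1.065)² = 2 × 2.631² = 2 × 6.92 = 13.8.
Round up to the next whole participant.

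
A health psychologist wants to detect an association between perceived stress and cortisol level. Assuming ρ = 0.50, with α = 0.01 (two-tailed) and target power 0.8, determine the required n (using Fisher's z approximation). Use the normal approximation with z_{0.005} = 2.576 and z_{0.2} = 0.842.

Fisher's z: C = ½·ln((1+r)/(1−r)) = ½·ln(3.0000) = 0.5493.
n = ((z_{α/2} + z_β)/C)² + 3.
(2.576 + 0.842) / 0.5493 = 3.418 / 0.5493 = 6.222.
n = 6.222² + 3 = 38.72 + 3 = 41.7.
Round up.

n = 42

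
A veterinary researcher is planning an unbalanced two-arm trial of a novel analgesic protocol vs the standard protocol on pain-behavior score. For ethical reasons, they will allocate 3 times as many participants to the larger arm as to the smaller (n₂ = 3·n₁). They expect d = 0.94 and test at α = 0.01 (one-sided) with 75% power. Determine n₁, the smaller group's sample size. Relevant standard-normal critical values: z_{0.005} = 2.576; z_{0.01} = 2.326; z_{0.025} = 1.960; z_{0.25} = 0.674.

n₁ = 14

With allocation ratio k = n₂/n₁ = 3, Var(x̄₁−x̄₂) = σ²(1/n₁ + 1/(k·n₁)) = σ²·(k+1)/(k·n₁).
So n₁ = (1 + 1/k)·((z_{α} + z_β)/d)² = 1.333 × (3.000/0.94)².
n₁ = 1.333 × 10.19 = 13.6.
Round up: n₁ = 14, giving n₂ = 3 × 14 = 42.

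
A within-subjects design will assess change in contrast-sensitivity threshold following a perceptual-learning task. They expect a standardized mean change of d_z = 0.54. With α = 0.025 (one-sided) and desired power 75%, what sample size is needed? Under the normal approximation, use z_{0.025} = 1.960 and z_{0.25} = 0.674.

n = 24 pairs

For a paired (one-sample on differences) test: n = ((z_{α} + z_β) / d)².
z_{α} + z_β = 1.960 + 0.674 = 2.634.
n = (2.634 / 0.54)² = 4.878² = 23.79.
Round up.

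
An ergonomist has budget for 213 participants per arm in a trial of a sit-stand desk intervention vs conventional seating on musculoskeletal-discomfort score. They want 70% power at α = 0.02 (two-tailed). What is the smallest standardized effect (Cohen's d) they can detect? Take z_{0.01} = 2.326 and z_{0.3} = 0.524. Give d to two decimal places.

For two independent groups of n = 213 each: d_min = (z_{α/2} + z_β)·√(2/n).
z-sum = 2.326 + 0.524 = 2.850.
d_min = 2.850 × √(2/213) = 2.850 × 0.0969 = 0.276.

d_min ≈ 0.28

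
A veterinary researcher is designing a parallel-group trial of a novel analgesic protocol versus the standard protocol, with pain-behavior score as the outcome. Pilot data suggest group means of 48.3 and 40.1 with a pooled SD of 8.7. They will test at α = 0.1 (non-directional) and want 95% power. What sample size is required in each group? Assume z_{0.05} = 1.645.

Cohen's d = |M₁ − M₂| / SD_pooled = |48.3 − 40.1| / 8.7 = 8.2 / 8.7 = 0.943.
For two independent groups with equal n: n = 2·((z_{α/2} + z_β) / d)².
z_{α/2} + z_β = 1.645 + 1.645 = 3.290.
n = 2 × (3.290 / 0.943)² = 2 × 3.489² = 2 × 12.17 = 24.3.
Round up to the next whole participant.

n = 25 per group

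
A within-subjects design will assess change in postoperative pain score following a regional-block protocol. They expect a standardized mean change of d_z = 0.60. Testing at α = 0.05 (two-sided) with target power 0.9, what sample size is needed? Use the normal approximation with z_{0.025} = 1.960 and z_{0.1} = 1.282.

n = 30 pairs

For a paired (one-sample on differences) test: n = ((z_{α/2} + z_β) / d)².
z_{α/2} + z_β = 1.960 + 1.282 = 3.242.
n = (3.242 / 0.60)² = 5.403² = 29.20.
Round up.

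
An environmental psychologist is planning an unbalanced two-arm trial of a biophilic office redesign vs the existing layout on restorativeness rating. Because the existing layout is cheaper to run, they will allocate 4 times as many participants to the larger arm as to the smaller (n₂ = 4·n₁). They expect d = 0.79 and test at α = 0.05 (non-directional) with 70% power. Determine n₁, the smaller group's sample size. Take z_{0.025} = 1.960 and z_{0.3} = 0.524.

n₁ = 13

With allocation ratio k = n₂/n₁ = 4, Var(x̄₁−x̄₂) = σ²(1/n₁ + 1/(k·n₁)) = σ²·(k+1)/(k·n₁).
So n₁ = (1 + 1/k)·((z_{α/2} + z_β)/d)² = 1.250 × (2.484/0.79)².
n₁ = 1.250 × 9.89 = 12.4.
Round up: n₁ = 13, giving n₂ = 4 × 13 = 52.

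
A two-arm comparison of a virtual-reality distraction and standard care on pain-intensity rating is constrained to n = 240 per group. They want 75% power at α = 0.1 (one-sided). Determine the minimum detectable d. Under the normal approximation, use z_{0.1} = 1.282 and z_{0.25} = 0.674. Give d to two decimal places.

For two independent groups of n = 240 each: d_min = (z_{α} + z_β)·√(2/n).
z-sum = 1.282 + 0.674 = 1.956.
d_min = 1.956 × √(2/240) = 1.956 × 0.0913 = 0.179.

d_min ≈ 0.18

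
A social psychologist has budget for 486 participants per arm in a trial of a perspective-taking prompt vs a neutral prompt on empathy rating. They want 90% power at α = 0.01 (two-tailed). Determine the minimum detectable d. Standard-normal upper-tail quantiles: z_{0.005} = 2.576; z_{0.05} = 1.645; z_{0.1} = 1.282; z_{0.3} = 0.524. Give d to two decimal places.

d_min ≈ 0.25

For two independent groups of n = 486 each: d_min = (z_{α/2} + z_β)·√(2/n).
z-sum = 2.576 + 1.282 = 3.858.
d_min = 3.858 × √(2/486) = 3.858 × 0.0642 = 0.247.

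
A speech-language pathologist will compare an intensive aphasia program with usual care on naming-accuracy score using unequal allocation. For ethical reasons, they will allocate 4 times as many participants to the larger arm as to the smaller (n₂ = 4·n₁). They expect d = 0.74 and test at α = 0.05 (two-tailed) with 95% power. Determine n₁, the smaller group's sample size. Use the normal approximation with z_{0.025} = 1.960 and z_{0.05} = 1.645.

With allocation ratio k = n₂/n₁ = 4, Var(x̄₁−x̄₂) = σ²(1/n₁ + 1/(k·n₁)) = σ²·(k+1)/(k·n₁).
So n₁ = (1 + 1/k)·((z_{α/2} + z_β)/d)² = 1.250 × (3.605/0.74)².
n₁ = 1.250 × 23.73 = 29.7.
Round up: n₁ = 30, giving n₂ = 4 × 30 = 120.

n₁ = 30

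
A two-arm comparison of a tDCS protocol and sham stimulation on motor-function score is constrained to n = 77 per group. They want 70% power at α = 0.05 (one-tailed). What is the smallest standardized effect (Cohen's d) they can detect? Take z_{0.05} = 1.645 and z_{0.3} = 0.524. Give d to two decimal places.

d_min ≈ 0.35

For two independent groups of n = 77 each: d_min = (z_{α} + z_β)·√(2/n).
z-sum = 1.645 + 0.524 = 2.169.
d_min = 2.169 × √(2/77) = 2.169 × 0.1612 = 0.350.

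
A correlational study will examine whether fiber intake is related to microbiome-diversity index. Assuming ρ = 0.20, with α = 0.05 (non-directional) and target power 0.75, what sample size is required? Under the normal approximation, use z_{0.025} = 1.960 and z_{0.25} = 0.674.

n = 172

Fisher's z: C = ½·ln((1+r)/(1−r)) = ½·ln(1.5000) = 0.2027.
n = ((z_{α/2} + z_β)/C)² + 3.
(1.960 + 0.674) / 0.2027 = 2.634 / 0.2027 = 12.995.
n = 12.995² + 3 = 168.86 + 3 = 171.9.
Round up.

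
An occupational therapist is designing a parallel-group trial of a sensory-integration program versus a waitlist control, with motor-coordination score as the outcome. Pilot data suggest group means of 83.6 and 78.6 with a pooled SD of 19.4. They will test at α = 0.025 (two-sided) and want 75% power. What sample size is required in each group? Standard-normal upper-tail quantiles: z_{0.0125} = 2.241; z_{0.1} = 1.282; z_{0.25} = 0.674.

n = 256 per group

Cohen's d = |M₁ − M₂| / SD_pooled = |83.6 − 78.6| / 19.4 = 5.0 / 19.4 = 0.258.
For two independent groups with equal n: n = 2·((z_{α/2} + z_β) / d)².
z_{α/2} + z_β = 2.241 + 0.674 = 2.915.
n = 2 × (2.915 / 0.258)² = 2 × 11.298² = 2 × 127.65 = 255.3.
Round up to the next whole participant.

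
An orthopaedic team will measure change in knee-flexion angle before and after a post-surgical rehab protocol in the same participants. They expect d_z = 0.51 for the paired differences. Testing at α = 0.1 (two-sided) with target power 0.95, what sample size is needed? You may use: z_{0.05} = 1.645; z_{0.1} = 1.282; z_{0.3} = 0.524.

n = 42 pairs

For a paired (one-sample on differences) test: n = ((z_{α/2} + z_β) / d)².
z_{α/2} + z_β = 1.645 + 1.645 = 3.290.
n = (3.290 / 0.51)² = 6.451² = 41.62.
Round up.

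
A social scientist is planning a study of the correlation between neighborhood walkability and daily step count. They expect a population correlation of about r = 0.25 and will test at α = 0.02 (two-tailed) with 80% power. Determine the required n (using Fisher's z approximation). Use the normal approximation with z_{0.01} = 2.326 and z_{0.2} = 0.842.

n = 157

Fisher's z: C = ½·ln((1+r)/(1−r)) = ½·ln(1.6667) = 0.2554.
n = ((z_{α/2} + z_β)/C)² + 3.
(2.326 + 0.842) / 0.2554 = 3.168 / 0.2554 = 12.404.
n = 12.404² + 3 = 153.86 + 3 = 156.9.
Round up.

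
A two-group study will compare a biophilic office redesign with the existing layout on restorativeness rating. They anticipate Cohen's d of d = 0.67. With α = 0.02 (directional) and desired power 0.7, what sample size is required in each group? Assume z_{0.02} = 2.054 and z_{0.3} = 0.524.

n = 30 per group

For two independent groups with equal n: n = 2·((z_{α} + z_β) / d)².
z_{α} + z_β = 2.054 + 0.524 = 2.578.
n = 2 × (2.578 / 0.67)² = 2 × 3.848² = 2 × 14.81 = 29.6.
Round up to the next whole participant.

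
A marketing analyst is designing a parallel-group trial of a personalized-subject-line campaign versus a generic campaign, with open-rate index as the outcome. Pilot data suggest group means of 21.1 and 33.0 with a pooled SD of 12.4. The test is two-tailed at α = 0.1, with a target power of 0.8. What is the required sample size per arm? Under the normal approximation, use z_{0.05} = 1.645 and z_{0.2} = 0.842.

n = 14 per group

Cohen's d = |M₁ − M₂| / SD_pooled = |21.1 − 33.0| / 12.4 = 11.9 / 12.4 = 0.960.
For two independent groups with equal n: n = 2·((z_{α/2} + z_β) / d)².
z_{α/2} + z_β = 1.645 + 0.842 = 2.487.
n = 2 × (2.487 / 0.960)² = 2 × 2.591² = 2 × 6.71 = 13.4.
Round up to the next whole participant.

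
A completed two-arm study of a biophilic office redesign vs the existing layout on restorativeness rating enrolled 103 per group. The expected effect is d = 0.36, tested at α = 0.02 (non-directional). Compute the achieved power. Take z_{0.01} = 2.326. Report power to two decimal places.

power ≈ 0.60

For two equal groups, power = Φ(d·√(n/2) − z_{α/2}).
d·√(n/2) = 0.36 × √(103/2) = 0.36 × 7.176 = 2.583.
z_β = 2.583 − 2.326 = 0.257.
Power = Φ(0.257) = 0.602.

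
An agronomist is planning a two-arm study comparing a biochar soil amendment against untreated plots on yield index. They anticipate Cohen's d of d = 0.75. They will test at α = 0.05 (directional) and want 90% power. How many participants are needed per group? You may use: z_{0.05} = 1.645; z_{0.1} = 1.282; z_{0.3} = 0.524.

For two independent groups with equal n: n = 2·((z_{α} + z_β) / d)².
z_{α} + z_β = 1.645 + 1.282 = 2.927.
n = 2 × (2.927 / 0.75)² = 2 × 3.903² = 2 × 15.23 = 30.5.
Round up to the next whole participant.

n = 31 per group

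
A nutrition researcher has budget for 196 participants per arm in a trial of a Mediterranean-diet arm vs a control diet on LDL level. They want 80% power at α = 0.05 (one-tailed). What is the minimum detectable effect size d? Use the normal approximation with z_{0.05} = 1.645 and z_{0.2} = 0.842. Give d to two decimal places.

For two independent groups of n = 196 each: d_min = (z_{α} + z_β)·√(2/n).
z-sum = 1.645 + 0.842 = 2.487.
d_min = 2.487 × √(2/196) = 2.487 × 0.1010 = 0.251.

d_min ≈ 0.25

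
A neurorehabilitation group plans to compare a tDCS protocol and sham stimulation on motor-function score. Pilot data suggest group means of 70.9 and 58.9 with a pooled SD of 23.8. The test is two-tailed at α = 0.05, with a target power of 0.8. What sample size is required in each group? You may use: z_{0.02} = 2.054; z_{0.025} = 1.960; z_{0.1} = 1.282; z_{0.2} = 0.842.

n = 62 per group

Cohen's d = |M₁ − M₂| / SD_pooled = |70.9 − 58.9| / 23.8 = 12.0 / 23.8 = 0.504.
For two independent groups with equal n: n = 2·((z_{α/2} + z_β) / d)².
z_{α/2} + z_β = 1.960 + 0.842 = 2.802.
n = 2 × (2.802 / 0.504)² = 2 × 5.560² = 2 × 30.91 = 61.8.
Round up to the next whole participant.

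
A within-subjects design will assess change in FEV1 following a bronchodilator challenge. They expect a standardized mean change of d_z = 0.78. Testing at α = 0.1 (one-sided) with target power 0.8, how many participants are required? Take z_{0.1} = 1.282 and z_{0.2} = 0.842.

n = 8 pairs

For a paired (one-sample on differences) test: n = ((z_{α} + z_β) / d)².
z_{α} + z_β = 1.282 + 0.842 = 2.124.
n = (2.124 / 0.78)² = 2.723² = 7.42.
Round up.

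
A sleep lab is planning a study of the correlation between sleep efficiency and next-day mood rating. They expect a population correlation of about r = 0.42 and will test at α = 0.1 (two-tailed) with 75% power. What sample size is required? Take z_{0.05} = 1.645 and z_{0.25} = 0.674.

Fisher's z: C = ½·ln((1+r)/(1−r)) = ½·ln(2.4483) = 0.4477.
n = ((z_{α/2} + z_β)/C)² + 3.
(1.645 + 0.674) / 0.4477 = 2.319 / 0.4477 = 5.180.
n = 5.180² + 3 = 26.83 + 3 = 29.8.
Round up.

n = 30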